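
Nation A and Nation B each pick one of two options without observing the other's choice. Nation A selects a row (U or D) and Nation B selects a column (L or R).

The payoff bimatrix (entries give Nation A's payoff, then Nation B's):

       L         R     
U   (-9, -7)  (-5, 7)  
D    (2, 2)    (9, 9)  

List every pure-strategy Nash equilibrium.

(U, L): Nation A prefers D (2 > -9); Nation B prefers R (7 > -7) — not an equilibrium.
(U, R): Nation A prefers D (9 > -5) — not an equilibrium.
(D, L): Nation B prefers R (9 > 2) — not an equilibrium.
(D, R): Nation A gets 9 ≥ -5 from U, and Nation B gets 9 ≥ 2 from L — Nash equilibrium.

(D, R)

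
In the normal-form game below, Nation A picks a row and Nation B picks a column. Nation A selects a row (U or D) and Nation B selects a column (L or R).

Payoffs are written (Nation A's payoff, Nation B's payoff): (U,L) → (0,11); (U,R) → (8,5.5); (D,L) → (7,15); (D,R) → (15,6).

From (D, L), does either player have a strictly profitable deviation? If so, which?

Neither

Nation A at (D, L) earns 7; deviating to U yields 0 — not better.
Nation B earns 15; deviating to R yields 6 — not better.
Neither player can strictly improve; the profile is a Nash equilibrium.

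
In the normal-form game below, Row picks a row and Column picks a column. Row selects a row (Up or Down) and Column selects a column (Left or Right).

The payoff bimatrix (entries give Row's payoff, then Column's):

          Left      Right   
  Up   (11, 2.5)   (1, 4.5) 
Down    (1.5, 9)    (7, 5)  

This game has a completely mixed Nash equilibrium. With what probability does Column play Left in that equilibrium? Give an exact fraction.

Let c be the probability that Column plays Left. In a completely mixed equilibrium, Row must be indifferent between Up and Down.
Row's expected payoff from Up is 11c + (1−c); from Down it is 1.5c + 7(1−c).
Setting these equal: 10c + 1 = −5.5c + 7, so c = 12/31.

12/31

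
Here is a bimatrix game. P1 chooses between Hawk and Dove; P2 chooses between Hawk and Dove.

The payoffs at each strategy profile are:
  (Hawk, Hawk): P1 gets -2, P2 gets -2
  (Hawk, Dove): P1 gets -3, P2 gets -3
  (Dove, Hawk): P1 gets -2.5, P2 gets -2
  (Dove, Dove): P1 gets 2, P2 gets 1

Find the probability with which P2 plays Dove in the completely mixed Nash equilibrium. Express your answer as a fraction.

Let y be the probability that P2 plays Hawk. In a completely mixed equilibrium, P1 must be indifferent between Hawk and Dove.
P1's expected payoff from Hawk is −2y − 3(1−y); from Dove it is −2.5y + 2(1−y).
Setting these equal: y − 3 = −4.5y + 2, so y = 10/11.
Therefore P2 plays Dove with probability 1 − 10/11 = 1/11.

1/11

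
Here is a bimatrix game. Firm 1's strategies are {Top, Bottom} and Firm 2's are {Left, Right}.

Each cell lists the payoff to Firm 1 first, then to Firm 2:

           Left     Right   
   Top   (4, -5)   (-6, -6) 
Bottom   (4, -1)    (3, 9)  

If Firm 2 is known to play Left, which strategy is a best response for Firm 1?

either — both Top and Bottom are best responses

Against Left, Firm 1 earns 4 from Top and 4 from Bottom.
So either strategy is a best response.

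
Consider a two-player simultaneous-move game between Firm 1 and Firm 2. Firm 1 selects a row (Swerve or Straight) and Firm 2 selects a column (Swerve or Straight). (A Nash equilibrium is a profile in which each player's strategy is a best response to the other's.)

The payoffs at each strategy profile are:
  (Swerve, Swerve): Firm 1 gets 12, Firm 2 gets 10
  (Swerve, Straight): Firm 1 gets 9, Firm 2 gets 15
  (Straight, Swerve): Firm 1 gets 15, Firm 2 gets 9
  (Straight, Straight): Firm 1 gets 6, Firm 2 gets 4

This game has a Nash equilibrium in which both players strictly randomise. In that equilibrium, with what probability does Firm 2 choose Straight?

Let y be the probability that Firm 2 plays Swerve. In a completely mixed equilibrium, Firm 1 must be indifferent between Swerve and Straight.
Firm 1's expected payoff from Swerve is 12y + 9(1−y); from Straight it is 15y + 6(1−y).
Setting these equal: 3y + 9 = 9y + 6, so y = 1/2.
Therefore Firm 2 plays Straight with probability 1 − 1/2 = 1/2.

1/2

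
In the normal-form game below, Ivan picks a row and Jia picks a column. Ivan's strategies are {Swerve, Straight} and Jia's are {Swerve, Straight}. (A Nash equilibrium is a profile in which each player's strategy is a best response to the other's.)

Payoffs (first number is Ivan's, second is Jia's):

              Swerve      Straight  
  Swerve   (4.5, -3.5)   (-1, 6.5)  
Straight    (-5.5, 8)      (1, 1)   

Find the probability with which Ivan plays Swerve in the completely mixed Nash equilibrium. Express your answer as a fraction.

7/17

Let r be the probability that Ivan plays Swerve. In a completely mixed equilibrium, Jia must be indifferent between Swerve and Straight.
Jia's expected payoff from Swerve is −3.5r + 8(1−r); from Straight it is 6.5r + (1−r).
Setting these equal: −11.5r + 8 = 5.5r + 1, so r = 7/17.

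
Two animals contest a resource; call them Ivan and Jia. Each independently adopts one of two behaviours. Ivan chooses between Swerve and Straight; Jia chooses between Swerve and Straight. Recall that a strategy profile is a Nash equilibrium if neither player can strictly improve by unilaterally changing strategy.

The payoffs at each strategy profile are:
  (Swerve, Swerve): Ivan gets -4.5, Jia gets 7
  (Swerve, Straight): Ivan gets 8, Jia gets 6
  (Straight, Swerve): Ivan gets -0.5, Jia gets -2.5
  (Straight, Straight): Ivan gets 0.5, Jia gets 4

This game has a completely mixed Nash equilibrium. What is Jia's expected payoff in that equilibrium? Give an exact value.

First find p, the probability Ivan plays Swerve, from Jia's indifference between Swerve and Straight: 7p − 2.5(1−p) = 6p + 4(1−p), giving p = 13/15.
Since Jia is indifferent in equilibrium, Jia's expected payoff equals the payoff from either column against (13/15, 2/15). Using Swerve: 7(13/15) − 2.5(2/15) = 86/15.

86/15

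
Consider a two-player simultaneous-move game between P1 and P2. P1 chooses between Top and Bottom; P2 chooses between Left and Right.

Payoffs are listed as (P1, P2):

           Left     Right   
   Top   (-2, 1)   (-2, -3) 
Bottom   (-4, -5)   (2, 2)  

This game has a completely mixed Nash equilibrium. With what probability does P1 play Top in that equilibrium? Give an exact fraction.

Let r be the probability that P1 plays Top. In a completely mixed equilibrium, P2 must be indifferent between Left and Right.
P2's expected payoff from Left is r − 5(1−r); from Right it is −3r + 2(1−r).
Setting these equal: 6r − 5 = −5r + 2, so r = 7/11.

7/11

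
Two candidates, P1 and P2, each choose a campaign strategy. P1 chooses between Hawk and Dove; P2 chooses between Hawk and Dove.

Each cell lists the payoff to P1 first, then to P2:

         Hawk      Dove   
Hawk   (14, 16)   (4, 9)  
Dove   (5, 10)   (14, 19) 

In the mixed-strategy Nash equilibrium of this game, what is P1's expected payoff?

First find q, the probability P2 plays Hawk, from P1's indifference between Hawk and Dove: 14q + 4(1−q) = 5q + 14(1−q), giving q = 10/19.
Since P1 is indifferent in equilibrium, P1's expected payoff equals the payoff from either row against (10/19, 9/19). Using Hawk: 14(10/19) + 4(9/19) = 176/19.

176/19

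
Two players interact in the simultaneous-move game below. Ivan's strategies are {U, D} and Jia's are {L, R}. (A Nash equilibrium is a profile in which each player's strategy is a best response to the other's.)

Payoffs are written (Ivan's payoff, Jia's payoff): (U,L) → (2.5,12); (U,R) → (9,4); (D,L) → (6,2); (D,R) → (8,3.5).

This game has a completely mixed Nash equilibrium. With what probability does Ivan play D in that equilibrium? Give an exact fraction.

Let p be the probability that Ivan plays U. In a completely mixed equilibrium, Jia must be indifferent between L and R.
Jia's expected payoff from L is 12p + 2(1−p); from R it is 4p + 3.5(1−p).
Setting these equal: 10p + 2 = 0.5p + 3.5, so p = 3/19.
Therefore Ivan plays D with probability 1 − 3/19 = 16/19.

16/19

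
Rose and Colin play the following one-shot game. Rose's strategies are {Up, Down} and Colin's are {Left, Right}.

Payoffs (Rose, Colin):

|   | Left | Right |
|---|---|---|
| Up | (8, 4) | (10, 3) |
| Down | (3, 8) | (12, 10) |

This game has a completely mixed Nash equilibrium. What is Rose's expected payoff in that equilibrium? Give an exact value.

First find q, the probability Colin plays Left, from Rose's indifference between Up and Down: 8q + 10(1−q) = 3q + 12(1−q), giving q = 2/7.
Since Rose is indifferent in equilibrium, Rose's expected payoff equals the payoff from either row against (2/7, 5/7). Using Up: 8(2/7) + 10(5/7) = 66/7.

66/7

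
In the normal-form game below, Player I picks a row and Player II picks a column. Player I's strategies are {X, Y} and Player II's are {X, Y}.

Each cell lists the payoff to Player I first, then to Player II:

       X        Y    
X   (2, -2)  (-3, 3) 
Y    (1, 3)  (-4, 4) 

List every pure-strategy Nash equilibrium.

(X, Y)

(X, X): Player II prefers Y (3 > -2) — not an equilibrium.
(X, Y): Player I gets -3 ≥ -4 from Y, and Player II gets 3 ≥ -2 from X — Nash equilibrium.
(Y, X): Player I prefers X (2 > 1); Player II prefers Y (4 > 3) — not an equilibrium.
(Y, Y): Player I prefers X (-3 > -4) — not an equilibrium.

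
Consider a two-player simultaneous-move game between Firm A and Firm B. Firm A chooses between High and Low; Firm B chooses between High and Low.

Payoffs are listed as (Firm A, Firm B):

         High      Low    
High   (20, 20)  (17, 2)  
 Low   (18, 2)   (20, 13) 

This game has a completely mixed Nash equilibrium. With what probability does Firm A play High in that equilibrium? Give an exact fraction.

Let r be the probability that Firm A plays High. In a completely mixed equilibrium, Firm B must be indifferent between High and Low.
Firm B's expected payoff from High is 20r + 2(1−r); from Low it is 2r + 13(1−r).
Setting these equal: 18r + 2 = −11r + 13, so r = 11/29.

11/29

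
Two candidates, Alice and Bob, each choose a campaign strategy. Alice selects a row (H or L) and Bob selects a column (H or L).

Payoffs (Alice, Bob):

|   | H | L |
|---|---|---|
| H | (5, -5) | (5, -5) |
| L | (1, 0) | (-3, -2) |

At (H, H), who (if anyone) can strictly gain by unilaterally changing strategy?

Neither

Alice at (H, H) earns 5; deviating to L yields 1 — not better.
Bob earns -5; deviating to L yields -5 — not better.
Neither player can strictly improve; the profile is a Nash equilibrium.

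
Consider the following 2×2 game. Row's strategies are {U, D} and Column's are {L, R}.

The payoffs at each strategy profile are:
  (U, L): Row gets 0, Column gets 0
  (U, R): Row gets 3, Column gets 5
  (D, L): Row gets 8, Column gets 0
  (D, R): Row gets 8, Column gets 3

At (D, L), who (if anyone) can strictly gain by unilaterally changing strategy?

Column

Row at (D, L) earns 8; deviating to U yields 0 — not better.
Column earns 0; deviating to R yields 3 — a strict improvement.
Only Column has a strictly profitable deviation.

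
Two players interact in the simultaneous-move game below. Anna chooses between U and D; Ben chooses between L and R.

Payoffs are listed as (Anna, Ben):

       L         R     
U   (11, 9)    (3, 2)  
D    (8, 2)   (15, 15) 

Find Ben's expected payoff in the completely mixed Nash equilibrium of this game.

First find x, the probability Anna plays U, from Ben's indifference between L and R: 9x + 2(1−x) = 2x + 15(1−x), giving x = 13/20.
Since Ben is indifferent in equilibrium, Ben's expected payoff equals the payoff from either column against (13/20, 7/20). Using L: 9(13/20) + 2(7/20) = 131/20.

131/20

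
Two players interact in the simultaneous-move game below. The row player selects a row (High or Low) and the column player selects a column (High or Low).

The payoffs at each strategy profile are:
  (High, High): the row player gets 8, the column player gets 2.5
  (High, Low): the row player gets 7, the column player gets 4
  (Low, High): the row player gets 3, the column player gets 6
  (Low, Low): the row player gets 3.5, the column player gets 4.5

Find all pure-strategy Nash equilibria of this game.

(High, High): the column player prefers Low (4 > 2.5) — not an equilibrium.
(High, Low): the row player gets 7 ≥ 3.5 from Low, and the column player gets 4 ≥ 2.5 from High — Nash equilibrium.
(Low, High): the row player prefers High (8 > 3) — not an equilibrium.
(Low, Low): the row player prefers High (7 > 3.5); the column player prefers High (6 > 4.5) — not an equilibrium.

(High, Low)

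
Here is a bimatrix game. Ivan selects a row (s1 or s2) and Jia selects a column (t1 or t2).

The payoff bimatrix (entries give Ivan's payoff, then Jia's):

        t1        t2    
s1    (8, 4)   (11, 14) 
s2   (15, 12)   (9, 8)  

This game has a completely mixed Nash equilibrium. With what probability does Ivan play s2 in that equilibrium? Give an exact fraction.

Let x be the probability that Ivan plays s1. In a completely mixed equilibrium, Jia must be indifferent between t1 and t2.
Jia's expected payoff from t1 is 4x + 12(1−x); from t2 it is 14x + 8(1−x).
Setting these equal: −8x + 12 = 6x + 8, so x = 2/7.
Therefore Ivan plays s2 with probability 1 − 2/7 = 5/7.

5/7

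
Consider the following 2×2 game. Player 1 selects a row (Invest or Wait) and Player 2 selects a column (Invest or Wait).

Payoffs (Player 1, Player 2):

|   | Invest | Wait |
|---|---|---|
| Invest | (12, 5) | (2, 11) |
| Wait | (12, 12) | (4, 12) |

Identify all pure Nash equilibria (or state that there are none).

(Wait, Invest) and (Wait, Wait)

(Invest, Invest): Player 2 prefers Wait (11 > 5) — not an equilibrium.
(Invest, Wait): Player 1 prefers Wait (4 > 2) — not an equilibrium.
(Wait, Invest): Player 1 gets 12 ≥ 12 from Invest, and Player 2 gets 12 ≥ 12 from Wait — Nash equilibrium.
(Wait, Wait): Player 1 gets 4 ≥ 2 from Invest, and Player 2 gets 12 ≥ 12 from Invest — Nash equilibrium.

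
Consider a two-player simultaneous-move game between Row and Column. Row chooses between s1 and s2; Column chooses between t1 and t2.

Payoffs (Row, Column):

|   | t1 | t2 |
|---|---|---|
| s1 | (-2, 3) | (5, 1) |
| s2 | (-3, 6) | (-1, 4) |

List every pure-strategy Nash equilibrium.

(s1, t1): Row gets -2 ≥ -3 from s2, and Column gets 3 ≥ 1 from t2 — Nash equilibrium.
(s1, t2): Column prefers t1 (3 > 1) — not an equilibrium.
(s2, t1): Row prefers s1 (-2 > -3) — not an equilibrium.
(s2, t2): Row prefers s1 (5 > -1); Column prefers t1 (6 > 4) — not an equilibrium.

(s1, t1)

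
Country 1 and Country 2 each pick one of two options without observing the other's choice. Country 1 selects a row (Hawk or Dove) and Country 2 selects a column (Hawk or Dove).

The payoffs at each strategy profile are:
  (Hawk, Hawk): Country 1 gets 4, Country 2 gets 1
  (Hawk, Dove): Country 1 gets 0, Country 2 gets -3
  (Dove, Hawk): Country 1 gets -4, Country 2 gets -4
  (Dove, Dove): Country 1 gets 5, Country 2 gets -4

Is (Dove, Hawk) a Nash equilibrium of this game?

At (Dove, Hawk), Country 1 earns -4; switching to Hawk would give 4, so Country 1 would deviate.
Country 2 earns -4; switching to Dove would give -4, so Country 2 has no profitable deviation.
Since at least one player can profitably deviate, this is not a Nash equilibrium.

No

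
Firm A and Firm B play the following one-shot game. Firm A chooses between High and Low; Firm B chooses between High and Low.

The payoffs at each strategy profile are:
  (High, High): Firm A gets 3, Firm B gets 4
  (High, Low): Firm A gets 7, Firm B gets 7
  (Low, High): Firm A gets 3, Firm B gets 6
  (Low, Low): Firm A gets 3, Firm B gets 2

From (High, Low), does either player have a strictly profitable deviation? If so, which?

Firm A at (High, Low) earns 7; deviating to Low yields 3 — not better.
Firm B earns 7; deviating to High yields 4 — not better.
Neither player can strictly improve; the profile is a Nash equilibrium.

Neither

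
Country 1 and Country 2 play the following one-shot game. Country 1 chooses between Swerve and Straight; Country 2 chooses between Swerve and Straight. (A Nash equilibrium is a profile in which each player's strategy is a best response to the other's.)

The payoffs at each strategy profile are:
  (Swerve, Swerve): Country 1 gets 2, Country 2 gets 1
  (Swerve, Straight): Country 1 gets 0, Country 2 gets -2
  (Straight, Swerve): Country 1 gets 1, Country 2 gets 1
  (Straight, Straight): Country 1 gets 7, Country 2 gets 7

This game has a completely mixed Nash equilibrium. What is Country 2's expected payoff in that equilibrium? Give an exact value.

1

First find p, the probability Country 1 plays Swerve, from Country 2's indifference between Swerve and Straight: p + (1−p) = −2p + 7(1−p), giving p = 2/3.
Since Country 2 is indifferent in equilibrium, Country 2's expected payoff equals the payoff from either column against (2/3, 1/3). Using Swerve: (2/3) + (1/3) = 1.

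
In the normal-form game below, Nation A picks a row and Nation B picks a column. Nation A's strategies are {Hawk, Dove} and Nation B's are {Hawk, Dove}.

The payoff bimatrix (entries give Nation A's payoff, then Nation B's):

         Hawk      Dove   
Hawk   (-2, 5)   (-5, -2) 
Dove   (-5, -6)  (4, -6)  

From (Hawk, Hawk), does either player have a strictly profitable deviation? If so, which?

Nation A at (Hawk, Hawk) earns -2; deviating to Dove yields -5 — not better.
Nation B earns 5; deviating to Dove yields -2 — not better.
Neither player can strictly improve; the profile is a Nash equilibrium.

Neither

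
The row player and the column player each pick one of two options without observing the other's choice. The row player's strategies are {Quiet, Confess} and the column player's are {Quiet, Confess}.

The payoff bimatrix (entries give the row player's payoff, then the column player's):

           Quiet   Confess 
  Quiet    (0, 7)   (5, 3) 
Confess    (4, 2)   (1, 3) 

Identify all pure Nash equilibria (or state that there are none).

(Quiet, Quiet): the row player prefers Confess (4 > 0) — not an equilibrium.
(Quiet, Confess): the column player prefers Quiet (7 > 3) — not an equilibrium.
(Confess, Quiet): the column player prefers Confess (3 > 2) — not an equilibrium.
(Confess, Confess): the row player prefers Quiet (5 > 1) — not an equilibrium.

none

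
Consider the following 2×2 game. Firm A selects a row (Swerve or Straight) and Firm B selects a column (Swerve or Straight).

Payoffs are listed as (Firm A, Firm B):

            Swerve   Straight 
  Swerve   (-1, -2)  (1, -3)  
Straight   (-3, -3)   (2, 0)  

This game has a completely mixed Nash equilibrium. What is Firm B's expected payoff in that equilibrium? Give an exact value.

-9/4

First find x, the probability Firm A plays Swerve, from Firm B's indifference between Swerve and Straight: −2x − 3(1−x) = −3x, giving x = 3/4.
Since Firm B is indifferent in equilibrium, Firm B's expected payoff equals the payoff from either column against (3/4, 1/4). Using Swerve: −2(3/4) − 3(1/4) = -9/4.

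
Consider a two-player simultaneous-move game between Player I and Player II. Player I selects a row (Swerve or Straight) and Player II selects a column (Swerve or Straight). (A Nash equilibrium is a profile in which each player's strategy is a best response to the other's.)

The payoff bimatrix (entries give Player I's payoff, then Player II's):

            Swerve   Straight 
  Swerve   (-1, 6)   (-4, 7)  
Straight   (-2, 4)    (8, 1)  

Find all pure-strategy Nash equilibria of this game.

(Swerve, Swerve): Player II prefers Straight (7 > 6) — not an equilibrium.
(Swerve, Straight): Player I prefers Straight (8 > -4) — not an equilibrium.
(Straight, Swerve): Player I prefers Swerve (-1 > -2) — not an equilibrium.
(Straight, Straight): Player II prefers Swerve (4 > 1) — not an equilibrium.

none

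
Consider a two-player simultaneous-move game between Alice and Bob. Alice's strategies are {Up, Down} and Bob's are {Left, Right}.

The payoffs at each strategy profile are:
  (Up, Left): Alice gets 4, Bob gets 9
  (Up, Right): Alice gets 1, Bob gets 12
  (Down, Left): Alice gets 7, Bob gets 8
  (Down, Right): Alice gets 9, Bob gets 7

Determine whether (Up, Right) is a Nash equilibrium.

No

At (Up, Right), Alice earns 1; switching to Down would give 9, so Alice would deviate.
Bob earns 12; switching to Left would give 9, so Bob has no profitable deviation.
Since at least one player can profitably deviate, this is not a Nash equilibrium.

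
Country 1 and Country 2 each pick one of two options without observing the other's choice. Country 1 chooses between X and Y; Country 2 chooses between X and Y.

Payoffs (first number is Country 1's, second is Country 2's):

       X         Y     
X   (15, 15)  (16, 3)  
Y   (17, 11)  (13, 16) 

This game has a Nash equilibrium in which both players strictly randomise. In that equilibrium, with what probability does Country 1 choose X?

5/17

Let r be the probability that Country 1 plays X. In a completely mixed equilibrium, Country 2 must be indifferent between X and Y.
Country 2's expected payoff from X is 15r + 11(1−r); from Y it is 3r + 16(1−r).
Setting these equal: 4r + 11 = −13r + 16, so r = 5/17.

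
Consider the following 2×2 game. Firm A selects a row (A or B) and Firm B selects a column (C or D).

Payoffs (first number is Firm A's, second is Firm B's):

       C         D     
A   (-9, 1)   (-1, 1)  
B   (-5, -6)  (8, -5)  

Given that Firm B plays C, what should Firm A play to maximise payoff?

B

Against C, Firm A earns -9 from A and -5 from B.
So B is the best response.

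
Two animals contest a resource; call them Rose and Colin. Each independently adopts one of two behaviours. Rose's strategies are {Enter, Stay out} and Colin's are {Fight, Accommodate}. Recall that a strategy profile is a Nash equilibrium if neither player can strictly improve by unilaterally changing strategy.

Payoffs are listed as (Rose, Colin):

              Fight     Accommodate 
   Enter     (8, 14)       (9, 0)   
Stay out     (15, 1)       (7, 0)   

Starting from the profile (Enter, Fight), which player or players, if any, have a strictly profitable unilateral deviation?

Rose

Rose at (Enter, Fight) earns 8; deviating to Stay out yields 15 — a strict improvement.
Colin earns 14; deviating to Accommodate yields 0 — not better.
Only Rose has a strictly profitable deviation.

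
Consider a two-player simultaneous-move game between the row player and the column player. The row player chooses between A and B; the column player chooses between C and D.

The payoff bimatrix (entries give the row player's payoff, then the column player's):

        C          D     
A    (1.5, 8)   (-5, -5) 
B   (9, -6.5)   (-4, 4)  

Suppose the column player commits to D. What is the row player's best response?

B

Against D, the row player earns -5 from A and -4 from B.
So B is the best response.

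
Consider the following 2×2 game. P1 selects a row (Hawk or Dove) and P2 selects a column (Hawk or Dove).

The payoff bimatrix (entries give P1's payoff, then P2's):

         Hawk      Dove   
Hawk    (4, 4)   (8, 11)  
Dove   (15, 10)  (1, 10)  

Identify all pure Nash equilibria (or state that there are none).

(Hawk, Hawk): P1 prefers Dove (15 > 4); P2 prefers Dove (11 > 4) — not an equilibrium.
(Hawk, Dove): P1 gets 8 ≥ 1 from Dove, and P2 gets 11 ≥ 4 from Hawk — Nash equilibrium.
(Dove, Hawk): P1 gets 15 ≥ 4 from Hawk, and P2 gets 10 ≥ 10 from Dove — Nash equilibrium.
(Dove, Dove): P1 prefers Hawk (8 > 1) — not an equilibrium.

(Hawk, Dove) and (Dove, Hawk)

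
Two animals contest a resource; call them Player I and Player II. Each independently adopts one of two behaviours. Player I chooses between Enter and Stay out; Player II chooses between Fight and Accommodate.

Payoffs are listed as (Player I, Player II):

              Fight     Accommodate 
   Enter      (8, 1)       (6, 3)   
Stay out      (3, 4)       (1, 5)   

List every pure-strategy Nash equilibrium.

(Enter, Accommodate)

(Enter, Fight): Player II prefers Accommodate (3 > 1) — not an equilibrium.
(Enter, Accommodate): Player I gets 6 ≥ 1 from Stay out, and Player II gets 3 ≥ 1 from Fight — Nash equilibrium.
(Stay out, Fight): Player I prefers Enter (8 > 3); Player II prefers Accommodate (5 > 4) — not an equilibrium.
(Stay out, Accommodate): Player I prefers Enter (6 > 1) — not an equilibrium.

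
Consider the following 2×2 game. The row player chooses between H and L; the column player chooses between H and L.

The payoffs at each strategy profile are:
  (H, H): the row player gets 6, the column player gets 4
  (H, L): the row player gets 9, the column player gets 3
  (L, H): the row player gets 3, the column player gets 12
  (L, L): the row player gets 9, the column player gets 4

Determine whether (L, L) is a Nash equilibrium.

No

At (L, L), the row player earns 9; switching to H would give 9, so the row player has no profitable deviation.
The column player earns 4; switching to H would give 12, so the column player would deviate.
Since at least one player can profitably deviate, this is not a Nash equilibrium.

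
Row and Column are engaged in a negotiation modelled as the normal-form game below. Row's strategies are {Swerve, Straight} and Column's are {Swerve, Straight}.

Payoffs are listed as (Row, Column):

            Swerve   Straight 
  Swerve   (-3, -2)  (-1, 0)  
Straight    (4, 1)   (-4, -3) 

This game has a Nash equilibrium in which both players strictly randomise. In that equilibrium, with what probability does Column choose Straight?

7/10

Let y be the probability that Column plays Swerve. In a completely mixed equilibrium, Row must be indifferent between Swerve and Straight.
Row's expected payoff from Swerve is −3y − (1−y); from Straight it is 4y − 4(1−y).
Setting these equal: −2y − 1 = 8y − 4, so y = 3/10.
Therefore Column plays Straight with probability 1 − 3/10 = 7/10.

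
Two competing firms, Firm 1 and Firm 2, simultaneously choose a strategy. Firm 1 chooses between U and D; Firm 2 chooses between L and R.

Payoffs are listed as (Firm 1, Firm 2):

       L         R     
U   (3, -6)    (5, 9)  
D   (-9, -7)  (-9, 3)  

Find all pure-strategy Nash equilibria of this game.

(U, L): Firm 2 prefers R (9 > -6) — not an equilibrium.
(U, R): Firm 1 gets 5 ≥ -9 from D, and Firm 2 gets 9 ≥ -6 from L — Nash equilibrium.
(D, L): Firm 1 prefers U (3 > -9); Firm 2 prefers R (3 > -7) — not an equilibrium.
(D, R): Firm 1 prefers U (5 > -9) — not an equilibrium.

(U, R)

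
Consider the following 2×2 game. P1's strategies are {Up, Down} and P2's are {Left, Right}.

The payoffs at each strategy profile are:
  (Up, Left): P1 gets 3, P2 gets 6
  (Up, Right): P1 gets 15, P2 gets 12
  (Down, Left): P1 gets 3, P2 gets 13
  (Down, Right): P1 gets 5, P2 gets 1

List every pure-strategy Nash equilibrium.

(Up, Right) and (Down, Left)

(Up, Left): P2 prefers Right (12 > 6) — not an equilibrium.
(Up, Right): P1 gets 15 ≥ 5 from Down, and P2 gets 12 ≥ 6 from Left — Nash equilibrium.
(Down, Left): P1 gets 3 ≥ 3 from Up, and P2 gets 13 ≥ 1 from Right — Nash equilibrium.
(Down, Right): P1 prefers Up (15 > 5); P2 prefers Left (13 > 1) — not an equilibrium.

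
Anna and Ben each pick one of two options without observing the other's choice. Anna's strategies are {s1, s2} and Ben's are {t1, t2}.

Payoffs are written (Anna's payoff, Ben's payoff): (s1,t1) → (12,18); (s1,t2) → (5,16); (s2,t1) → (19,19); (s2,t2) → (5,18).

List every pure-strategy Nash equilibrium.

(s2, t1)

(s1, t1): Anna prefers s2 (19 > 12) — not an equilibrium.
(s1, t2): Ben prefers t1 (18 > 16) — not an equilibrium.
(s2, t1): Anna gets 19 ≥ 12 from s1, and Ben gets 19 ≥ 18 from t2 — Nash equilibrium.
(s2, t2): Ben prefers t1 (19 > 18) — not an equilibrium.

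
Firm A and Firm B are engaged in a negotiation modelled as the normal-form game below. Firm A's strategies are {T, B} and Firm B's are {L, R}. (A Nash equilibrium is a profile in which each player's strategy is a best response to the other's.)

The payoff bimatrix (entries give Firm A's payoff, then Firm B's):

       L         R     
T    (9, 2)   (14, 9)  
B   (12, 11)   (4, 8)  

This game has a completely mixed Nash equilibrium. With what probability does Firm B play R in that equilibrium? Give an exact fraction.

Let y be the probability that Firm B plays L. In a completely mixed equilibrium, Firm A must be indifferent between T and B.
Firm A's expected payoff from T is 9y + 14(1−y); from B it is 12y + 4(1−y).
Setting these equal: −5y + 14 = 8y + 4, so y = 10/13.
Therefore Firm B plays R with probability 1 − 10/13 = 3/13.

3/13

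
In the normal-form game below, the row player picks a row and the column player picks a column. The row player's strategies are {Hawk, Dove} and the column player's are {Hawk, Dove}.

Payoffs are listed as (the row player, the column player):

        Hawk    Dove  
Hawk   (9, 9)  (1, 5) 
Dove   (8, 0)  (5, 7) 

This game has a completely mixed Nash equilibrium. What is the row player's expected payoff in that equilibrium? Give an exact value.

37/5

First find y, the probability the column player plays Hawk, from the row player's indifference between Hawk and Dove: 9y + (1−y) = 8y + 5(1−y), giving y = 4/5.
Since the row player is indifferent in equilibrium, the row player's expected payoff equals the payoff from either row against (4/5, 1/5). Using Hawk: 9(4/5) + (1/5) = 37/5.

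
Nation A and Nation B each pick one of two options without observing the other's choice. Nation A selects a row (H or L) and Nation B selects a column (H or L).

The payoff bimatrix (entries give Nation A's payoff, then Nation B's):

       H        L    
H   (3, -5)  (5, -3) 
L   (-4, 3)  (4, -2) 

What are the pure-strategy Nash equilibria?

(H, L)

(H, H): Nation B prefers L (-3 > -5) — not an equilibrium.
(H, L): Nation A gets 5 ≥ 4 from L, and Nation B gets -3 ≥ -5 from H — Nash equilibrium.
(L, H): Nation A prefers H (3 > -4) — not an equilibrium.
(L, L): Nation A prefers H (5 > 4); Nation B prefers H (3 > -2) — not an equilibrium.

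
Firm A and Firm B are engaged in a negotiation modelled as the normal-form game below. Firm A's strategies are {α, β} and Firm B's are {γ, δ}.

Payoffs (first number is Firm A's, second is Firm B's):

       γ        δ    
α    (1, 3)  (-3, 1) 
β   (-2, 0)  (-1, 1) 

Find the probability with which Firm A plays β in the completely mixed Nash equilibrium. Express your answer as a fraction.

Let p be the probability that Firm A plays α. In a completely mixed equilibrium, Firm B must be indifferent between γ and δ.
Firm B's expected payoff from γ is 3p; from δ it is p + (1−p).
Setting these equal: 3p = 1, so p = 1/3.
Therefore Firm A plays β with probability 1 − 1/3 = 2/3.

2/3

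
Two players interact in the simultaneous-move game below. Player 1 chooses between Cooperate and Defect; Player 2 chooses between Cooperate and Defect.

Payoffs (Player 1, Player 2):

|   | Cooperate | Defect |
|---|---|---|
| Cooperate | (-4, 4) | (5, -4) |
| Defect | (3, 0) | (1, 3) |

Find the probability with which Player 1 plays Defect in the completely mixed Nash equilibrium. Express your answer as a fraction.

8/11

Let x be the probability that Player 1 plays Cooperate. In a completely mixed equilibrium, Player 2 must be indifferent between Cooperate and Defect.
Player 2's expected payoff from Cooperate is 4x; from Defect it is −4x + 3(1−x).
Setting these equal: 4x = −7x + 3, so x = 3/11.
Therefore Player 1 plays Defect with probability 1 − 3/11 = 8/11.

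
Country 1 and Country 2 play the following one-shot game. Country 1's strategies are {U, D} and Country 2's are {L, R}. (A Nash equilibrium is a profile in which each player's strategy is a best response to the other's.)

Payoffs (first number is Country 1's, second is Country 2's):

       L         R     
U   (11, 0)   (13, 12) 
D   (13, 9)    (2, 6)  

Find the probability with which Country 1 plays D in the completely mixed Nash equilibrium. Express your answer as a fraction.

Let x be the probability that Country 1 plays U. In a completely mixed equilibrium, Country 2 must be indifferent between L and R.
Country 2's expected payoff from L is 9(1−x); from R it is 12x + 6(1−x).
Setting these equal: −9x + 9 = 6x + 6, so x = 1/5.
Therefore Country 1 plays D with probability 1 − 1/5 = 4/5.

4/5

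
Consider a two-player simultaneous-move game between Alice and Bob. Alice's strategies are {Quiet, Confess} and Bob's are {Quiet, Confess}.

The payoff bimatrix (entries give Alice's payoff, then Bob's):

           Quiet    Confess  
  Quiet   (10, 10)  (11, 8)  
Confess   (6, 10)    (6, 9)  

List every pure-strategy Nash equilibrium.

(Quiet, Quiet): Alice gets 10 ≥ 6 from Confess, and Bob gets 10 ≥ 8 from Confess — Nash equilibrium.
(Quiet, Confess): Bob prefers Quiet (10 > 8) — not an equilibrium.
(Confess, Quiet): Alice prefers Quiet (10 > 6) — not an equilibrium.
(Confess, Confess): Alice prefers Quiet (11 > 6); Bob prefers Quiet (10 > 9) — not an equilibrium.

(Quiet, Quiet)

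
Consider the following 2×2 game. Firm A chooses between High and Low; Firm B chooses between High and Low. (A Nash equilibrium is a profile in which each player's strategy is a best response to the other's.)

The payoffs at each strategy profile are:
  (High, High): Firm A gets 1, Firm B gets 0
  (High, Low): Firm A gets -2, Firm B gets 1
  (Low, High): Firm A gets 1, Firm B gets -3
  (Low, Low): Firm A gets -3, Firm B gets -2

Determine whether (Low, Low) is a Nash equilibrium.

At (Low, Low), Firm A earns -3; switching to High would give -2, so Firm A would deviate.
Firm B earns -2; switching to High would give -3, so Firm B has no profitable deviation.
Since at least one player can profitably deviate, this is not a Nash equilibrium.

No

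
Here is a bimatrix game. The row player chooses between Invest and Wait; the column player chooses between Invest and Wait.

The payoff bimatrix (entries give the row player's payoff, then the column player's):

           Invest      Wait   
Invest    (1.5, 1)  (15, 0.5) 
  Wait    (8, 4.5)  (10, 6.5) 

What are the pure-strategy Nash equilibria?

(Invest, Invest): the row player prefers Wait (8 > 1.5) — not an equilibrium.
(Invest, Wait): the column player prefers Invest (1 > 0.5) — not an equilibrium.
(Wait, Invest): the column player prefers Wait (6.5 > 4.5) — not an equilibrium.
(Wait, Wait): the row player prefers Invest (15 > 10) — not an equilibrium.

none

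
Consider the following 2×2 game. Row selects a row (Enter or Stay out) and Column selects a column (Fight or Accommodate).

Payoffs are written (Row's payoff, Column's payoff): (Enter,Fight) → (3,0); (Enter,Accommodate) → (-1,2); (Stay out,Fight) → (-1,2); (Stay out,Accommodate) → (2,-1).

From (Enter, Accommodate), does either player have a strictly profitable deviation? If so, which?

Row at (Enter, Accommodate) earns -1; deviating to Stay out yields 2 — a strict improvement.
Column earns 2; deviating to Fight yields 0 — not better.
Only Row has a strictly profitable deviation.

Row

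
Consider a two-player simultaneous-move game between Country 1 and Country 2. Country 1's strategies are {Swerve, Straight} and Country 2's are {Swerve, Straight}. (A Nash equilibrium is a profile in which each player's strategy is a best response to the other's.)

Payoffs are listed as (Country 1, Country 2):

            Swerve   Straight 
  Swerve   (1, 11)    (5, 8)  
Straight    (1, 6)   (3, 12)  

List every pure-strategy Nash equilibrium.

(Swerve, Swerve)

(Swerve, Swerve): Country 1 gets 1 ≥ 1 from Straight, and Country 2 gets 11 ≥ 8 from Straight — Nash equilibrium.
(Swerve, Straight): Country 2 prefers Swerve (11 > 8) — not an equilibrium.
(Straight, Swerve): Country 2 prefers Straight (12 > 6) — not an equilibrium.
(Straight, Straight): Country 1 prefers Swerve (5 > 3) — not an equilibrium.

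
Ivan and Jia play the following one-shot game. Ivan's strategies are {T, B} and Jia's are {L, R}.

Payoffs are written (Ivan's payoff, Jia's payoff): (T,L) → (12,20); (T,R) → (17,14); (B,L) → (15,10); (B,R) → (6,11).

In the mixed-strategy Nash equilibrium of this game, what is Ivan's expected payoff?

First find y, the probability Jia plays L, from Ivan's indifference between T and B: 12y + 17(1−y) = 15y + 6(1−y), giving y = 11/14.
Since Ivan is indifferent in equilibrium, Ivan's expected payoff equals the payoff from either row against (11/14, 3/14). Using T: 12(11/14) + 17(3/14) = 183/14.

183/14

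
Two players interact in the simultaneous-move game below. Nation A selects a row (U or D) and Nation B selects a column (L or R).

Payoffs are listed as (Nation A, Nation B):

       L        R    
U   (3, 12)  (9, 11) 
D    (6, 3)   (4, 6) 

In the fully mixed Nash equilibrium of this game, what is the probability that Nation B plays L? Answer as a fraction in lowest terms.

Let c be the probability that Nation B plays L. In a completely mixed equilibrium, Nation A must be indifferent between U and D.
Nation A's expected payoff from U is 3c + 9(1−c); from D it is 6c + 4(1−c).
Setting these equal: −6c + 9 = 2c + 4, so c = 5/8.

5/8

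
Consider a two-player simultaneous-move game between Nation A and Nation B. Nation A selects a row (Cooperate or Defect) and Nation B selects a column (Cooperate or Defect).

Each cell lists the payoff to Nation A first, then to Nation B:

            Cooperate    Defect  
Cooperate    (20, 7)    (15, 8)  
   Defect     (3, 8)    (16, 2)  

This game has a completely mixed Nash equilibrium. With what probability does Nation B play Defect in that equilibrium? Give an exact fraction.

17/18

Let c be the probability that Nation B plays Cooperate. In a completely mixed equilibrium, Nation A must be indifferent between Cooperate and Defect.
Nation A's expected payoff from Cooperate is 20c + 15(1−c); from Defect it is 3c + 16(1−c).
Setting these equal: 5c + 15 = −13c + 16, so c = 1/18.
Therefore Nation B plays Defect with probability 1 − 1/18 = 17/18.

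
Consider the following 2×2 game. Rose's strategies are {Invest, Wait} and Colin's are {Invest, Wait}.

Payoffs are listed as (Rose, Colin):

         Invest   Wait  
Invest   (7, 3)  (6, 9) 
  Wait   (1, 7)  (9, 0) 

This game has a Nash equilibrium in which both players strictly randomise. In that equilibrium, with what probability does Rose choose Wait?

Let r be the probability that Rose plays Invest. In a completely mixed equilibrium, Colin must be indifferent between Invest and Wait.
Colin's expected payoff from Invest is 3r + 7(1−r); from Wait it is 9r.
Setting these equal: −4r + 7 = 9r, so r = 7/13.
Therefore Rose plays Wait with probability 1 − 7/13 = 6/13.

6/13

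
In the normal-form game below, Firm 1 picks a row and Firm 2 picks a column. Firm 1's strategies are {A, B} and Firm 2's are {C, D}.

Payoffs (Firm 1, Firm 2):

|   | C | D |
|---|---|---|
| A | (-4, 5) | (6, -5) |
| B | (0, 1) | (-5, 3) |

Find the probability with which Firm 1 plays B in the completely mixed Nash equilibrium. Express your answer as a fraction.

5/6

Let x be the probability that Firm 1 plays A. In a completely mixed equilibrium, Firm 2 must be indifferent between C and D.
Firm 2's expected payoff from C is 5x + (1−x); from D it is −5x + 3(1−x).
Setting these equal: 4x + 1 = −8x + 3, so x = 1/6.
Therefore Firm 1 plays B with probability 1 − 1/6 = 5/6.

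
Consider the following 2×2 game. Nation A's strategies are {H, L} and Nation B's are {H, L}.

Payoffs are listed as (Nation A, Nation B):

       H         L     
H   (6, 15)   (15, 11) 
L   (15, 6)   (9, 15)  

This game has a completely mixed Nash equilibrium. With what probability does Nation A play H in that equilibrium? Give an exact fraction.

9/13

Let x be the probability that Nation A plays H. In a completely mixed equilibrium, Nation B must be indifferent between H and L.
Nation B's expected payoff from H is 15x + 6(1−x); from L it is 11x + 15(1−x).
Setting these equal: 9x + 6 = −4x + 15, so x = 9/13.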